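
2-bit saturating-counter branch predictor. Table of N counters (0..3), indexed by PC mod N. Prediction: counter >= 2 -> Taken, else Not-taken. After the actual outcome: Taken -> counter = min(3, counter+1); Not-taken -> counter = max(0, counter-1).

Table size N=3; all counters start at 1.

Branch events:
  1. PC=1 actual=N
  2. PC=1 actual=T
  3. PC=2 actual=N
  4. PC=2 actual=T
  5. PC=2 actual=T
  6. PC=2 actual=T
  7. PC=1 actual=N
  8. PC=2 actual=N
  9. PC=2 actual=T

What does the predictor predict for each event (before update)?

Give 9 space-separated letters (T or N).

Answer: N N N N N T N T T

Derivation:
Ev 1: PC=1 idx=1 pred=N actual=N -> ctr[1]=0
Ev 2: PC=1 idx=1 pred=N actual=T -> ctr[1]=1
Ev 3: PC=2 idx=2 pred=N actual=N -> ctr[2]=0
Ev 4: PC=2 idx=2 pred=N actual=T -> ctr[2]=1
Ev 5: PC=2 idx=2 pred=N actual=T -> ctr[2]=2
Ev 6: PC=2 idx=2 pred=T actual=T -> ctr[2]=3
Ev 7: PC=1 idx=1 pred=N actual=N -> ctr[1]=0
Ev 8: PC=2 idx=2 pred=T actual=N -> ctr[2]=2
Ev 9: PC=2 idx=2 pred=T actual=T -> ctr[2]=3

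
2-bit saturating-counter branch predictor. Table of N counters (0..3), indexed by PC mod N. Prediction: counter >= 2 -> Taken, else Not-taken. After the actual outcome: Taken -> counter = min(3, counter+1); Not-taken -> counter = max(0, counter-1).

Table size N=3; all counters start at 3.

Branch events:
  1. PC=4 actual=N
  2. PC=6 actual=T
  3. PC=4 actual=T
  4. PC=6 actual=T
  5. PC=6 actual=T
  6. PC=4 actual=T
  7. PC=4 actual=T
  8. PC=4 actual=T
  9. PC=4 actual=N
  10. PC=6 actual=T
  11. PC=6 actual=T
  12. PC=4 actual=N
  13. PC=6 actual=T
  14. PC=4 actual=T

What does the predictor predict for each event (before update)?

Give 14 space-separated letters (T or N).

Answer: T T T T T T T T T T T T T N

Derivation:
Ev 1: PC=4 idx=1 pred=T actual=N -> ctr[1]=2
Ev 2: PC=6 idx=0 pred=T actual=T -> ctr[0]=3
Ev 3: PC=4 idx=1 pred=T actual=T -> ctr[1]=3
Ev 4: PC=6 idx=0 pred=T actual=T -> ctr[0]=3
Ev 5: PC=6 idx=0 pred=T actual=T -> ctr[0]=3
Ev 6: PC=4 idx=1 pred=T actual=T -> ctr[1]=3
Ev 7: PC=4 idx=1 pred=T actual=T -> ctr[1]=3
Ev 8: PC=4 idx=1 pred=T actual=T -> ctr[1]=3
Ev 9: PC=4 idx=1 pred=T actual=N -> ctr[1]=2
Ev 10: PC=6 idx=0 pred=T actual=T -> ctr[0]=3
Ev 11: PC=6 idx=0 pred=T actual=T -> ctr[0]=3
Ev 12: PC=4 idx=1 pred=T actual=N -> ctr[1]=1
Ev 13: PC=6 idx=0 pred=T actual=T -> ctr[0]=3
Ev 14: PC=4 idx=1 pred=N actual=T -> ctr[1]=2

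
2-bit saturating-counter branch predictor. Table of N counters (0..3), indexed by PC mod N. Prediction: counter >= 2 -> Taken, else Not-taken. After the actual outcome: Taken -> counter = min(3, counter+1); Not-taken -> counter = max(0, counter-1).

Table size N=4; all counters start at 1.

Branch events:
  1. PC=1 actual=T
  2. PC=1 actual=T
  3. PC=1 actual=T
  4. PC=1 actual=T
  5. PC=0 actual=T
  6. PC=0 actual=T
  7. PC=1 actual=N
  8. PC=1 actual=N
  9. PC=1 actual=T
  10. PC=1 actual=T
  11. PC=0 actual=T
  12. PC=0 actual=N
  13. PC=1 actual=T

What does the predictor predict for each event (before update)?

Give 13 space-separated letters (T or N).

Ev 1: PC=1 idx=1 pred=N actual=T -> ctr[1]=2
Ev 2: PC=1 idx=1 pred=T actual=T -> ctr[1]=3
Ev 3: PC=1 idx=1 pred=T actual=T -> ctr[1]=3
Ev 4: PC=1 idx=1 pred=T actual=T -> ctr[1]=3
Ev 5: PC=0 idx=0 pred=N actual=T -> ctr[0]=2
Ev 6: PC=0 idx=0 pred=T actual=T -> ctr[0]=3
Ev 7: PC=1 idx=1 pred=T actual=N -> ctr[1]=2
Ev 8: PC=1 idx=1 pred=T actual=N -> ctr[1]=1
Ev 9: PC=1 idx=1 pred=N actual=T -> ctr[1]=2
Ev 10: PC=1 idx=1 pred=T actual=T -> ctr[1]=3
Ev 11: PC=0 idx=0 pred=T actual=T -> ctr[0]=3
Ev 12: PC=0 idx=0 pred=T actual=N -> ctr[0]=2
Ev 13: PC=1 idx=1 pred=T actual=T -> ctr[1]=3

Answer: N T T T N T T T N T T T T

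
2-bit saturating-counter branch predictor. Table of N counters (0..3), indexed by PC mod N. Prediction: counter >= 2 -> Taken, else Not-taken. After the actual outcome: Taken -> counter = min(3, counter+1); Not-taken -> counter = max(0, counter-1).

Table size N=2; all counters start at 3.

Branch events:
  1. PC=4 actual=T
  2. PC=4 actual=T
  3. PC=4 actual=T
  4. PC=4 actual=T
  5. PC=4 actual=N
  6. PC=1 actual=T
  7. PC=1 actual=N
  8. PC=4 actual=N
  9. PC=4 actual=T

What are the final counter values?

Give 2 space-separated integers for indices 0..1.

Ev 1: PC=4 idx=0 pred=T actual=T -> ctr[0]=3
Ev 2: PC=4 idx=0 pred=T actual=T -> ctr[0]=3
Ev 3: PC=4 idx=0 pred=T actual=T -> ctr[0]=3
Ev 4: PC=4 idx=0 pred=T actual=T -> ctr[0]=3
Ev 5: PC=4 idx=0 pred=T actual=N -> ctr[0]=2
Ev 6: PC=1 idx=1 pred=T actual=T -> ctr[1]=3
Ev 7: PC=1 idx=1 pred=T actual=N -> ctr[1]=2
Ev 8: PC=4 idx=0 pred=T actual=N -> ctr[0]=1
Ev 9: PC=4 idx=0 pred=N actual=T -> ctr[0]=2

Answer: 2 2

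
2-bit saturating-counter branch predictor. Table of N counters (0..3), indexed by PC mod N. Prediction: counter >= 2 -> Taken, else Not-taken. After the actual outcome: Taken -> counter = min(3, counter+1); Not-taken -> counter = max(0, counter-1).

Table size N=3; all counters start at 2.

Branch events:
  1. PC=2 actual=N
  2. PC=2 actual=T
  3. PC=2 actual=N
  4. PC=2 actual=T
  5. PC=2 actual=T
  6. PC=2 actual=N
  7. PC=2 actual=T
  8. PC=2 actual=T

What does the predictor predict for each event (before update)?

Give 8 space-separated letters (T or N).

Ev 1: PC=2 idx=2 pred=T actual=N -> ctr[2]=1
Ev 2: PC=2 idx=2 pred=N actual=T -> ctr[2]=2
Ev 3: PC=2 idx=2 pred=T actual=N -> ctr[2]=1
Ev 4: PC=2 idx=2 pred=N actual=T -> ctr[2]=2
Ev 5: PC=2 idx=2 pred=T actual=T -> ctr[2]=3
Ev 6: PC=2 idx=2 pred=T actual=N -> ctr[2]=2
Ev 7: PC=2 idx=2 pred=T actual=T -> ctr[2]=3
Ev 8: PC=2 idx=2 pred=T actual=T -> ctr[2]=3

Answer: T N T N T T T T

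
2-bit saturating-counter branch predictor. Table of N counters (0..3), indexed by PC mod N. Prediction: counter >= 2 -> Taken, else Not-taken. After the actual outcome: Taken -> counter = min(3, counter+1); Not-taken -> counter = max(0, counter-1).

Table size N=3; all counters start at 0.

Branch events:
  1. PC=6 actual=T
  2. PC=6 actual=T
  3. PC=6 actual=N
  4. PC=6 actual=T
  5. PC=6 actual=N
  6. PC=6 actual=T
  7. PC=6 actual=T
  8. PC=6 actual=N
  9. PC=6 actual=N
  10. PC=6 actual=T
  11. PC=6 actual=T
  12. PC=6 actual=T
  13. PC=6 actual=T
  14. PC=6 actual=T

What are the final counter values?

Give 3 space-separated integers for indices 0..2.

Ev 1: PC=6 idx=0 pred=N actual=T -> ctr[0]=1
Ev 2: PC=6 idx=0 pred=N actual=T -> ctr[0]=2
Ev 3: PC=6 idx=0 pred=T actual=N -> ctr[0]=1
Ev 4: PC=6 idx=0 pred=N actual=T -> ctr[0]=2
Ev 5: PC=6 idx=0 pred=T actual=N -> ctr[0]=1
Ev 6: PC=6 idx=0 pred=N actual=T -> ctr[0]=2
Ev 7: PC=6 idx=0 pred=T actual=T -> ctr[0]=3
Ev 8: PC=6 idx=0 pred=T actual=N -> ctr[0]=2
Ev 9: PC=6 idx=0 pred=T actual=N -> ctr[0]=1
Ev 10: PC=6 idx=0 pred=N actual=T -> ctr[0]=2
Ev 11: PC=6 idx=0 pred=T actual=T -> ctr[0]=3
Ev 12: PC=6 idx=0 pred=T actual=T -> ctr[0]=3
Ev 13: PC=6 idx=0 pred=T actual=T -> ctr[0]=3
Ev 14: PC=6 idx=0 pred=T actual=T -> ctr[0]=3

Answer: 3 0 0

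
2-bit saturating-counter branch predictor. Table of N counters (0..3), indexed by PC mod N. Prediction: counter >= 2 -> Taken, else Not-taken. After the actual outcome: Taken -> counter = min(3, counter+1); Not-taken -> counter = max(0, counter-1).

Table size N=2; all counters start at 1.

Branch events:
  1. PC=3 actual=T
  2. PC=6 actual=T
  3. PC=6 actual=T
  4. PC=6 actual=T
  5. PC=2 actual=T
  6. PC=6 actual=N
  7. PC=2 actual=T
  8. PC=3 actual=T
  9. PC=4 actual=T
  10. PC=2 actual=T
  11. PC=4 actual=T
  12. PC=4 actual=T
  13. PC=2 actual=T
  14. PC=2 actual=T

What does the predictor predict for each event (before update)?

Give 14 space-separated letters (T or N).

Answer: N N T T T T T T T T T T T T

Derivation:
Ev 1: PC=3 idx=1 pred=N actual=T -> ctr[1]=2
Ev 2: PC=6 idx=0 pred=N actual=T -> ctr[0]=2
Ev 3: PC=6 idx=0 pred=T actual=T -> ctr[0]=3
Ev 4: PC=6 idx=0 pred=T actual=T -> ctr[0]=3
Ev 5: PC=2 idx=0 pred=T actual=T -> ctr[0]=3
Ev 6: PC=6 idx=0 pred=T actual=N -> ctr[0]=2
Ev 7: PC=2 idx=0 pred=T actual=T -> ctr[0]=3
Ev 8: PC=3 idx=1 pred=T actual=T -> ctr[1]=3
Ev 9: PC=4 idx=0 pred=T actual=T -> ctr[0]=3
Ev 10: PC=2 idx=0 pred=T actual=T -> ctr[0]=3
Ev 11: PC=4 idx=0 pred=T actual=T -> ctr[0]=3
Ev 12: PC=4 idx=0 pred=T actual=T -> ctr[0]=3
Ev 13: PC=2 idx=0 pred=T actual=T -> ctr[0]=3
Ev 14: PC=2 idx=0 pred=T actual=T -> ctr[0]=3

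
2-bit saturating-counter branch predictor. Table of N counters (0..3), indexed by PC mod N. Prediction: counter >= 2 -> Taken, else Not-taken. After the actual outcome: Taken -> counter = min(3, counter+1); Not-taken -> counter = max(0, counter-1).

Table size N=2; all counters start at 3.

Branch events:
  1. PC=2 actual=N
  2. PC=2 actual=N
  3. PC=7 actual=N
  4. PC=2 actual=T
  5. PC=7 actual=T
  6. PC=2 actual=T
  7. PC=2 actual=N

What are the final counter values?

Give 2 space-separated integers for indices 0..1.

Answer: 2 3

Derivation:
Ev 1: PC=2 idx=0 pred=T actual=N -> ctr[0]=2
Ev 2: PC=2 idx=0 pred=T actual=N -> ctr[0]=1
Ev 3: PC=7 idx=1 pred=T actual=N -> ctr[1]=2
Ev 4: PC=2 idx=0 pred=N actual=T -> ctr[0]=2
Ev 5: PC=7 idx=1 pred=T actual=T -> ctr[1]=3
Ev 6: PC=2 idx=0 pred=T actual=T -> ctr[0]=3
Ev 7: PC=2 idx=0 pred=T actual=N -> ctr[0]=2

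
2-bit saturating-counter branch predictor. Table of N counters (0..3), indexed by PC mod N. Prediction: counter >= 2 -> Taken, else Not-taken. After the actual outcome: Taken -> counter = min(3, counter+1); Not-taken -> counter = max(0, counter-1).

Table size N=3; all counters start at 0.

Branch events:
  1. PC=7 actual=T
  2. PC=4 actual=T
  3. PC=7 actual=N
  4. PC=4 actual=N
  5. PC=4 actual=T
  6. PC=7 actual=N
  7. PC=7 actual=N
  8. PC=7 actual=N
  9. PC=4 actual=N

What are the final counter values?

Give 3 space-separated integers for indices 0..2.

Answer: 0 0 0

Derivation:
Ev 1: PC=7 idx=1 pred=N actual=T -> ctr[1]=1
Ev 2: PC=4 idx=1 pred=N actual=T -> ctr[1]=2
Ev 3: PC=7 idx=1 pred=T actual=N -> ctr[1]=1
Ev 4: PC=4 idx=1 pred=N actual=N -> ctr[1]=0
Ev 5: PC=4 idx=1 pred=N actual=T -> ctr[1]=1
Ev 6: PC=7 idx=1 pred=N actual=N -> ctr[1]=0
Ev 7: PC=7 idx=1 pred=N actual=N -> ctr[1]=0
Ev 8: PC=7 idx=1 pred=N actual=N -> ctr[1]=0
Ev 9: PC=4 idx=1 pred=N actual=N -> ctr[1]=0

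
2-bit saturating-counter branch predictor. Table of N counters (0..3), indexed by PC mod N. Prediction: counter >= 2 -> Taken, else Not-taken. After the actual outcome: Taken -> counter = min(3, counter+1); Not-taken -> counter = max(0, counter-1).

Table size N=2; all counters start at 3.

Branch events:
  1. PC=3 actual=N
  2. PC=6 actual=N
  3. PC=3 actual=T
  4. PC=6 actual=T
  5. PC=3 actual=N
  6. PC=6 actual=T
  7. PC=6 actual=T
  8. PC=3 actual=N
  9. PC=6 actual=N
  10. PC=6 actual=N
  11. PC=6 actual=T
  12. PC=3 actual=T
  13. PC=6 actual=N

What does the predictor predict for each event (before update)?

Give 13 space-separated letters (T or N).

Ev 1: PC=3 idx=1 pred=T actual=N -> ctr[1]=2
Ev 2: PC=6 idx=0 pred=T actual=N -> ctr[0]=2
Ev 3: PC=3 idx=1 pred=T actual=T -> ctr[1]=3
Ev 4: PC=6 idx=0 pred=T actual=T -> ctr[0]=3
Ev 5: PC=3 idx=1 pred=T actual=N -> ctr[1]=2
Ev 6: PC=6 idx=0 pred=T actual=T -> ctr[0]=3
Ev 7: PC=6 idx=0 pred=T actual=T -> ctr[0]=3
Ev 8: PC=3 idx=1 pred=T actual=N -> ctr[1]=1
Ev 9: PC=6 idx=0 pred=T actual=N -> ctr[0]=2
Ev 10: PC=6 idx=0 pred=T actual=N -> ctr[0]=1
Ev 11: PC=6 idx=0 pred=N actual=T -> ctr[0]=2
Ev 12: PC=3 idx=1 pred=N actual=T -> ctr[1]=2
Ev 13: PC=6 idx=0 pred=T actual=N -> ctr[0]=1

Answer: T T T T T T T T T T N N T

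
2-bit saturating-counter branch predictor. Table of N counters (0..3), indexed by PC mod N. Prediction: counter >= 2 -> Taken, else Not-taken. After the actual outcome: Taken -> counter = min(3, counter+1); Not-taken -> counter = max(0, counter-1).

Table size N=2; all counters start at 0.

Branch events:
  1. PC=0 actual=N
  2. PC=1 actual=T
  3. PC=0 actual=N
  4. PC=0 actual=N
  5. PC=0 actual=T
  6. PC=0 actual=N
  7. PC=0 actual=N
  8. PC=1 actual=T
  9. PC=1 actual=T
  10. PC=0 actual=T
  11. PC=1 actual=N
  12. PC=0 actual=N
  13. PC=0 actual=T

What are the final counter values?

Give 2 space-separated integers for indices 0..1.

Ev 1: PC=0 idx=0 pred=N actual=N -> ctr[0]=0
Ev 2: PC=1 idx=1 pred=N actual=T -> ctr[1]=1
Ev 3: PC=0 idx=0 pred=N actual=N -> ctr[0]=0
Ev 4: PC=0 idx=0 pred=N actual=N -> ctr[0]=0
Ev 5: PC=0 idx=0 pred=N actual=T -> ctr[0]=1
Ev 6: PC=0 idx=0 pred=N actual=N -> ctr[0]=0
Ev 7: PC=0 idx=0 pred=N actual=N -> ctr[0]=0
Ev 8: PC=1 idx=1 pred=N actual=T -> ctr[1]=2
Ev 9: PC=1 idx=1 pred=T actual=T -> ctr[1]=3
Ev 10: PC=0 idx=0 pred=N actual=T -> ctr[0]=1
Ev 11: PC=1 idx=1 pred=T actual=N -> ctr[1]=2
Ev 12: PC=0 idx=0 pred=N actual=N -> ctr[0]=0
Ev 13: PC=0 idx=0 pred=N actual=T -> ctr[0]=1

Answer: 1 2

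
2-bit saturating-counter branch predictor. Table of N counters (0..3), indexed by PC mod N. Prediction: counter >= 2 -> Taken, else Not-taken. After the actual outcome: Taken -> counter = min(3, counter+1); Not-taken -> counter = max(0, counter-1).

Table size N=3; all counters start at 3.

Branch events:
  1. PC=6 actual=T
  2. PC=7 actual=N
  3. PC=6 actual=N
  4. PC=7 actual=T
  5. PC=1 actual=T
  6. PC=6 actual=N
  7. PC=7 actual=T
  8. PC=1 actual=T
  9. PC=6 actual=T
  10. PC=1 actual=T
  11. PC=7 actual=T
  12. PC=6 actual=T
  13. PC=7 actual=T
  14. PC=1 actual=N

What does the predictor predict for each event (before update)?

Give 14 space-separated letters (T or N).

Answer: T T T T T T T T N T T T T T

Derivation:
Ev 1: PC=6 idx=0 pred=T actual=T -> ctr[0]=3
Ev 2: PC=7 idx=1 pred=T actual=N -> ctr[1]=2
Ev 3: PC=6 idx=0 pred=T actual=N -> ctr[0]=2
Ev 4: PC=7 idx=1 pred=T actual=T -> ctr[1]=3
Ev 5: PC=1 idx=1 pred=T actual=T -> ctr[1]=3
Ev 6: PC=6 idx=0 pred=T actual=N -> ctr[0]=1
Ev 7: PC=7 idx=1 pred=T actual=T -> ctr[1]=3
Ev 8: PC=1 idx=1 pred=T actual=T -> ctr[1]=3
Ev 9: PC=6 idx=0 pred=N actual=T -> ctr[0]=2
Ev 10: PC=1 idx=1 pred=T actual=T -> ctr[1]=3
Ev 11: PC=7 idx=1 pred=T actual=T -> ctr[1]=3
Ev 12: PC=6 idx=0 pred=T actual=T -> ctr[0]=3
Ev 13: PC=7 idx=1 pred=T actual=T -> ctr[1]=3
Ev 14: PC=1 idx=1 pred=T actual=N -> ctr[1]=2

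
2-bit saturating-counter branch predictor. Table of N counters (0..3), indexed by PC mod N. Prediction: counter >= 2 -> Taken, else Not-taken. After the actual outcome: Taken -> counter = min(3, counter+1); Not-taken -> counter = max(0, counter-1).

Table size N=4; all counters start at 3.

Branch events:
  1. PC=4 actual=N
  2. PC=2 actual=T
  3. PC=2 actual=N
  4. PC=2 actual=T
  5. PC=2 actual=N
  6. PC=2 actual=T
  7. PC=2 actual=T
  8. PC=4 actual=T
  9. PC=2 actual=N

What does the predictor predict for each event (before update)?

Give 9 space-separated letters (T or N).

Ev 1: PC=4 idx=0 pred=T actual=N -> ctr[0]=2
Ev 2: PC=2 idx=2 pred=T actual=T -> ctr[2]=3
Ev 3: PC=2 idx=2 pred=T actual=N -> ctr[2]=2
Ev 4: PC=2 idx=2 pred=T actual=T -> ctr[2]=3
Ev 5: PC=2 idx=2 pred=T actual=N -> ctr[2]=2
Ev 6: PC=2 idx=2 pred=T actual=T -> ctr[2]=3
Ev 7: PC=2 idx=2 pred=T actual=T -> ctr[2]=3
Ev 8: PC=4 idx=0 pred=T actual=T -> ctr[0]=3
Ev 9: PC=2 idx=2 pred=T actual=N -> ctr[2]=2

Answer: T T T T T T T T T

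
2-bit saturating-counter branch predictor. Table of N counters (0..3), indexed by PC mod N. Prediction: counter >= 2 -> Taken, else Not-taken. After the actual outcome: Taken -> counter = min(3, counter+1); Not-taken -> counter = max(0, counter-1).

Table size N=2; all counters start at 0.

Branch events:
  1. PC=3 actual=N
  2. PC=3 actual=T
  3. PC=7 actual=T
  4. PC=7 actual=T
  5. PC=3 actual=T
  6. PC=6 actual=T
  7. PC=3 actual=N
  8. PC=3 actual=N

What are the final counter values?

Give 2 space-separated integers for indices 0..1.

Answer: 1 1

Derivation:
Ev 1: PC=3 idx=1 pred=N actual=N -> ctr[1]=0
Ev 2: PC=3 idx=1 pred=N actual=T -> ctr[1]=1
Ev 3: PC=7 idx=1 pred=N actual=T -> ctr[1]=2
Ev 4: PC=7 idx=1 pred=T actual=T -> ctr[1]=3
Ev 5: PC=3 idx=1 pred=T actual=T -> ctr[1]=3
Ev 6: PC=6 idx=0 pred=N actual=T -> ctr[0]=1
Ev 7: PC=3 idx=1 pred=T actual=N -> ctr[1]=2
Ev 8: PC=3 idx=1 pred=T actual=N -> ctr[1]=1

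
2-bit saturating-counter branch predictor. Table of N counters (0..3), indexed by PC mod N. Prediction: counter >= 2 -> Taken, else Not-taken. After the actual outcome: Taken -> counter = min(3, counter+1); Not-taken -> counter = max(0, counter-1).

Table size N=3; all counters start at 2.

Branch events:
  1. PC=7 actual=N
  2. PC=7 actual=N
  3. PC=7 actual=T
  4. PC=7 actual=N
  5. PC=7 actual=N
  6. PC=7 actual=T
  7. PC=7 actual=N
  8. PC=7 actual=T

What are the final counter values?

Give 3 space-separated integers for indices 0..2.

Ev 1: PC=7 idx=1 pred=T actual=N -> ctr[1]=1
Ev 2: PC=7 idx=1 pred=N actual=N -> ctr[1]=0
Ev 3: PC=7 idx=1 pred=N actual=T -> ctr[1]=1
Ev 4: PC=7 idx=1 pred=N actual=N -> ctr[1]=0
Ev 5: PC=7 idx=1 pred=N actual=N -> ctr[1]=0
Ev 6: PC=7 idx=1 pred=N actual=T -> ctr[1]=1
Ev 7: PC=7 idx=1 pred=N actual=N -> ctr[1]=0
Ev 8: PC=7 idx=1 pred=N actual=T -> ctr[1]=1

Answer: 2 1 2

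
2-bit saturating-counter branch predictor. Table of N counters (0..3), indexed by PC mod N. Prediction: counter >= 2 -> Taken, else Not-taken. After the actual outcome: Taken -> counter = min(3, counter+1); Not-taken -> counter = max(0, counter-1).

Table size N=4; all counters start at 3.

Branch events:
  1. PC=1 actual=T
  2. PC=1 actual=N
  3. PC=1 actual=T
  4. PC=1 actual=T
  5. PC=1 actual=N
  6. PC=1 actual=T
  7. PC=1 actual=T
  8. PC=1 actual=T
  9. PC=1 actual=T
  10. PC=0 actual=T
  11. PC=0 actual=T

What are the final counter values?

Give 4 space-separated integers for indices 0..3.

Ev 1: PC=1 idx=1 pred=T actual=T -> ctr[1]=3
Ev 2: PC=1 idx=1 pred=T actual=N -> ctr[1]=2
Ev 3: PC=1 idx=1 pred=T actual=T -> ctr[1]=3
Ev 4: PC=1 idx=1 pred=T actual=T -> ctr[1]=3
Ev 5: PC=1 idx=1 pred=T actual=N -> ctr[1]=2
Ev 6: PC=1 idx=1 pred=T actual=T -> ctr[1]=3
Ev 7: PC=1 idx=1 pred=T actual=T -> ctr[1]=3
Ev 8: PC=1 idx=1 pred=T actual=T -> ctr[1]=3
Ev 9: PC=1 idx=1 pred=T actual=T -> ctr[1]=3
Ev 10: PC=0 idx=0 pred=T actual=T -> ctr[0]=3
Ev 11: PC=0 idx=0 pred=T actual=T -> ctr[0]=3

Answer: 3 3 3 3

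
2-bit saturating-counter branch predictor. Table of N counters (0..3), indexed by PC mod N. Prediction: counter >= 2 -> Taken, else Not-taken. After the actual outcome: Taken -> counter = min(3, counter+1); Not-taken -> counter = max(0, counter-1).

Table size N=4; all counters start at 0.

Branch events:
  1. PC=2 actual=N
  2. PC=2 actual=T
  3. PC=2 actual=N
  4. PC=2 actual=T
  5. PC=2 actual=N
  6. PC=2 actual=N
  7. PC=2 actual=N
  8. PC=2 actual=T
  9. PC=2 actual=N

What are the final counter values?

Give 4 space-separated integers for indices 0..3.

Ev 1: PC=2 idx=2 pred=N actual=N -> ctr[2]=0
Ev 2: PC=2 idx=2 pred=N actual=T -> ctr[2]=1
Ev 3: PC=2 idx=2 pred=N actual=N -> ctr[2]=0
Ev 4: PC=2 idx=2 pred=N actual=T -> ctr[2]=1
Ev 5: PC=2 idx=2 pred=N actual=N -> ctr[2]=0
Ev 6: PC=2 idx=2 pred=N actual=N -> ctr[2]=0
Ev 7: PC=2 idx=2 pred=N actual=N -> ctr[2]=0
Ev 8: PC=2 idx=2 pred=N actual=T -> ctr[2]=1
Ev 9: PC=2 idx=2 pred=N actual=N -> ctr[2]=0

Answer: 0 0 0 0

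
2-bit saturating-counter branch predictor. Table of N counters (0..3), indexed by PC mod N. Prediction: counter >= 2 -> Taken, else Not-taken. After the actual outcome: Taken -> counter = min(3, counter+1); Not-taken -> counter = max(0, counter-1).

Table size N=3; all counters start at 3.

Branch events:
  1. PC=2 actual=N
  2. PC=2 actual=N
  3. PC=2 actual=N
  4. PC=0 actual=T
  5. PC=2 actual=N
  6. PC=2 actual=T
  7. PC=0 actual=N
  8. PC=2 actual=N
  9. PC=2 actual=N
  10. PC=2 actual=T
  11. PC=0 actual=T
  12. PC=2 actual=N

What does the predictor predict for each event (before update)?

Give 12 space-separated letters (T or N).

Answer: T T N T N N T N N N T N

Derivation:
Ev 1: PC=2 idx=2 pred=T actual=N -> ctr[2]=2
Ev 2: PC=2 idx=2 pred=T actual=N -> ctr[2]=1
Ev 3: PC=2 idx=2 pred=N actual=N -> ctr[2]=0
Ev 4: PC=0 idx=0 pred=T actual=T -> ctr[0]=3
Ev 5: PC=2 idx=2 pred=N actual=N -> ctr[2]=0
Ev 6: PC=2 idx=2 pred=N actual=T -> ctr[2]=1
Ev 7: PC=0 idx=0 pred=T actual=N -> ctr[0]=2
Ev 8: PC=2 idx=2 pred=N actual=N -> ctr[2]=0
Ev 9: PC=2 idx=2 pred=N actual=N -> ctr[2]=0
Ev 10: PC=2 idx=2 pred=N actual=T -> ctr[2]=1
Ev 11: PC=0 idx=0 pred=T actual=T -> ctr[0]=3
Ev 12: PC=2 idx=2 pred=N actual=N -> ctr[2]=0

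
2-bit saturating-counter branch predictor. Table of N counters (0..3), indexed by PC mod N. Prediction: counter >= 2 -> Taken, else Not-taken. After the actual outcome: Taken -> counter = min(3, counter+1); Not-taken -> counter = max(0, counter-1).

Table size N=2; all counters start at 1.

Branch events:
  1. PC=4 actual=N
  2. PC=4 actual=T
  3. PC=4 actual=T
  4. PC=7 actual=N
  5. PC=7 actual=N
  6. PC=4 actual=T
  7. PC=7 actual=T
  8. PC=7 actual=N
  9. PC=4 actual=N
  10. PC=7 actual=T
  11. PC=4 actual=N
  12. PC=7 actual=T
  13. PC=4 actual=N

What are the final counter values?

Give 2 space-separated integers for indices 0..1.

Ev 1: PC=4 idx=0 pred=N actual=N -> ctr[0]=0
Ev 2: PC=4 idx=0 pred=N actual=T -> ctr[0]=1
Ev 3: PC=4 idx=0 pred=N actual=T -> ctr[0]=2
Ev 4: PC=7 idx=1 pred=N actual=N -> ctr[1]=0
Ev 5: PC=7 idx=1 pred=N actual=N -> ctr[1]=0
Ev 6: PC=4 idx=0 pred=T actual=T -> ctr[0]=3
Ev 7: PC=7 idx=1 pred=N actual=T -> ctr[1]=1
Ev 8: PC=7 idx=1 pred=N actual=N -> ctr[1]=0
Ev 9: PC=4 idx=0 pred=T actual=N -> ctr[0]=2
Ev 10: PC=7 idx=1 pred=N actual=T -> ctr[1]=1
Ev 11: PC=4 idx=0 pred=T actual=N -> ctr[0]=1
Ev 12: PC=7 idx=1 pred=N actual=T -> ctr[1]=2
Ev 13: PC=4 idx=0 pred=N actual=N -> ctr[0]=0

Answer: 0 2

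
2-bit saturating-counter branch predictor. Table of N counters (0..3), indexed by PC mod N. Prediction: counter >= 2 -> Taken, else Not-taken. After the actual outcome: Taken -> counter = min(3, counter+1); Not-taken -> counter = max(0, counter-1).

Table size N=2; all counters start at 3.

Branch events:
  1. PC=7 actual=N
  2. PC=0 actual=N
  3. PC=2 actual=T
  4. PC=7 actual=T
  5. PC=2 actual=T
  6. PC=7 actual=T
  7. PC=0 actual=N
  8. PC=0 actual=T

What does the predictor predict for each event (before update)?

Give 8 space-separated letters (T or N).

Ev 1: PC=7 idx=1 pred=T actual=N -> ctr[1]=2
Ev 2: PC=0 idx=0 pred=T actual=N -> ctr[0]=2
Ev 3: PC=2 idx=0 pred=T actual=T -> ctr[0]=3
Ev 4: PC=7 idx=1 pred=T actual=T -> ctr[1]=3
Ev 5: PC=2 idx=0 pred=T actual=T -> ctr[0]=3
Ev 6: PC=7 idx=1 pred=T actual=T -> ctr[1]=3
Ev 7: PC=0 idx=0 pred=T actual=N -> ctr[0]=2
Ev 8: PC=0 idx=0 pred=T actual=T -> ctr[0]=3

Answer: T T T T T T T T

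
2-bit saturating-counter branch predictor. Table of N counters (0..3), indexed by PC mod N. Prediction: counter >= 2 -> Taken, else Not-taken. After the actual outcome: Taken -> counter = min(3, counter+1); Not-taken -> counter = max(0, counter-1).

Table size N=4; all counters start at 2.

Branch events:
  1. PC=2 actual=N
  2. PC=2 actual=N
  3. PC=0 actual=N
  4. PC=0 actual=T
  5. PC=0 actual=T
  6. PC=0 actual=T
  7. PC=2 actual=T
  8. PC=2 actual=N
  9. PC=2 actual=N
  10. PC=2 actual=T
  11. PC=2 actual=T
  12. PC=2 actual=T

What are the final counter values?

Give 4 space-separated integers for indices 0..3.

Answer: 3 2 3 2

Derivation:
Ev 1: PC=2 idx=2 pred=T actual=N -> ctr[2]=1
Ev 2: PC=2 idx=2 pred=N actual=N -> ctr[2]=0
Ev 3: PC=0 idx=0 pred=T actual=N -> ctr[0]=1
Ev 4: PC=0 idx=0 pred=N actual=T -> ctr[0]=2
Ev 5: PC=0 idx=0 pred=T actual=T -> ctr[0]=3
Ev 6: PC=0 idx=0 pred=T actual=T -> ctr[0]=3
Ev 7: PC=2 idx=2 pred=N actual=T -> ctr[2]=1
Ev 8: PC=2 idx=2 pred=N actual=N -> ctr[2]=0
Ev 9: PC=2 idx=2 pred=N actual=N -> ctr[2]=0
Ev 10: PC=2 idx=2 pred=N actual=T -> ctr[2]=1
Ev 11: PC=2 idx=2 pred=N actual=T -> ctr[2]=2
Ev 12: PC=2 idx=2 pred=T actual=T -> ctr[2]=3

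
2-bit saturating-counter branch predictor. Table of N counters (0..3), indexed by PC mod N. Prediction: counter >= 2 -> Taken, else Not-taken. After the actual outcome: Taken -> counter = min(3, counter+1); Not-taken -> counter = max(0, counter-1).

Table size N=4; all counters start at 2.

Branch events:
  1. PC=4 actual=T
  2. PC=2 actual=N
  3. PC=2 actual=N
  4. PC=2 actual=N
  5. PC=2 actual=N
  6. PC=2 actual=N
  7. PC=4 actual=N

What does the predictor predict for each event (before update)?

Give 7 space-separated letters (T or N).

Answer: T T N N N N T

Derivation:
Ev 1: PC=4 idx=0 pred=T actual=T -> ctr[0]=3
Ev 2: PC=2 idx=2 pred=T actual=N -> ctr[2]=1
Ev 3: PC=2 idx=2 pred=N actual=N -> ctr[2]=0
Ev 4: PC=2 idx=2 pred=N actual=N -> ctr[2]=0
Ev 5: PC=2 idx=2 pred=N actual=N -> ctr[2]=0
Ev 6: PC=2 idx=2 pred=N actual=N -> ctr[2]=0
Ev 7: PC=4 idx=0 pred=T actual=N -> ctr[0]=2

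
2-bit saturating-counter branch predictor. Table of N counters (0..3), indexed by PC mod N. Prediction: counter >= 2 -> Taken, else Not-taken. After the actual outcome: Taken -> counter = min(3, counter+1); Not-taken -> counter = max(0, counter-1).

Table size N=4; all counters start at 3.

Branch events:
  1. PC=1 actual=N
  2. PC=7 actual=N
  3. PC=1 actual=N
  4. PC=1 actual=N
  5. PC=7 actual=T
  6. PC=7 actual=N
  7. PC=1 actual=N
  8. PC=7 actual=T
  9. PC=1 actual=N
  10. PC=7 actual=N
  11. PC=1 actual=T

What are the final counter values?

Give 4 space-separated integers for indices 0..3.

Answer: 3 1 3 2

Derivation:
Ev 1: PC=1 idx=1 pred=T actual=N -> ctr[1]=2
Ev 2: PC=7 idx=3 pred=T actual=N -> ctr[3]=2
Ev 3: PC=1 idx=1 pred=T actual=N -> ctr[1]=1
Ev 4: PC=1 idx=1 pred=N actual=N -> ctr[1]=0
Ev 5: PC=7 idx=3 pred=T actual=T -> ctr[3]=3
Ev 6: PC=7 idx=3 pred=T actual=N -> ctr[3]=2
Ev 7: PC=1 idx=1 pred=N actual=N -> ctr[1]=0
Ev 8: PC=7 idx=3 pred=T actual=T -> ctr[3]=3
Ev 9: PC=1 idx=1 pred=N actual=N -> ctr[1]=0
Ev 10: PC=7 idx=3 pred=T actual=N -> ctr[3]=2
Ev 11: PC=1 idx=1 pred=N actual=T -> ctr[1]=1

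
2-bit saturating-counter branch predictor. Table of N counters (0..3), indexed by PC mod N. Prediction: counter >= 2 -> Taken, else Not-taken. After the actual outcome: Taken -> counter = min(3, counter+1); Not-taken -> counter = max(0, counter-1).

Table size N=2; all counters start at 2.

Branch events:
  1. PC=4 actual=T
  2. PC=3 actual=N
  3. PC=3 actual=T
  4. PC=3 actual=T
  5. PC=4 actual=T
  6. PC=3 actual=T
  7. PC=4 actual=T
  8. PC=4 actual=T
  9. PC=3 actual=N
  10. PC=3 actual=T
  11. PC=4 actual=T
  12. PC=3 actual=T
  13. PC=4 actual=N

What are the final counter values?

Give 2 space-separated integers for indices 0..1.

Answer: 2 3

Derivation:
Ev 1: PC=4 idx=0 pred=T actual=T -> ctr[0]=3
Ev 2: PC=3 idx=1 pred=T actual=N -> ctr[1]=1
Ev 3: PC=3 idx=1 pred=N actual=T -> ctr[1]=2
Ev 4: PC=3 idx=1 pred=T actual=T -> ctr[1]=3
Ev 5: PC=4 idx=0 pred=T actual=T -> ctr[0]=3
Ev 6: PC=3 idx=1 pred=T actual=T -> ctr[1]=3
Ev 7: PC=4 idx=0 pred=T actual=T -> ctr[0]=3
Ev 8: PC=4 idx=0 pred=T actual=T -> ctr[0]=3
Ev 9: PC=3 idx=1 pred=T actual=N -> ctr[1]=2
Ev 10: PC=3 idx=1 pred=T actual=T -> ctr[1]=3
Ev 11: PC=4 idx=0 pred=T actual=T -> ctr[0]=3
Ev 12: PC=3 idx=1 pred=T actual=T -> ctr[1]=3
Ev 13: PC=4 idx=0 pred=T actual=N -> ctr[0]=2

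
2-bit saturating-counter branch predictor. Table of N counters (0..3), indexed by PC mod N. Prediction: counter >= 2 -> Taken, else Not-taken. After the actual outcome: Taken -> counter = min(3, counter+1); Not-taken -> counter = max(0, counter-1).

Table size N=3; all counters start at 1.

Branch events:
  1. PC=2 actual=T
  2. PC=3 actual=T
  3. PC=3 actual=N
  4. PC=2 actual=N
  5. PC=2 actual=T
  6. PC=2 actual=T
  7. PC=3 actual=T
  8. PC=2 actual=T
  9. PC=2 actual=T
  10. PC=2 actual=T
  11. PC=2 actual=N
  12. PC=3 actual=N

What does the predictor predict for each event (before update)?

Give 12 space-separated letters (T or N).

Ev 1: PC=2 idx=2 pred=N actual=T -> ctr[2]=2
Ev 2: PC=3 idx=0 pred=N actual=T -> ctr[0]=2
Ev 3: PC=3 idx=0 pred=T actual=N -> ctr[0]=1
Ev 4: PC=2 idx=2 pred=T actual=N -> ctr[2]=1
Ev 5: PC=2 idx=2 pred=N actual=T -> ctr[2]=2
Ev 6: PC=2 idx=2 pred=T actual=T -> ctr[2]=3
Ev 7: PC=3 idx=0 pred=N actual=T -> ctr[0]=2
Ev 8: PC=2 idx=2 pred=T actual=T -> ctr[2]=3
Ev 9: PC=2 idx=2 pred=T actual=T -> ctr[2]=3
Ev 10: PC=2 idx=2 pred=T actual=T -> ctr[2]=3
Ev 11: PC=2 idx=2 pred=T actual=N -> ctr[2]=2
Ev 12: PC=3 idx=0 pred=T actual=N -> ctr[0]=1

Answer: N N T T N T N T T T T T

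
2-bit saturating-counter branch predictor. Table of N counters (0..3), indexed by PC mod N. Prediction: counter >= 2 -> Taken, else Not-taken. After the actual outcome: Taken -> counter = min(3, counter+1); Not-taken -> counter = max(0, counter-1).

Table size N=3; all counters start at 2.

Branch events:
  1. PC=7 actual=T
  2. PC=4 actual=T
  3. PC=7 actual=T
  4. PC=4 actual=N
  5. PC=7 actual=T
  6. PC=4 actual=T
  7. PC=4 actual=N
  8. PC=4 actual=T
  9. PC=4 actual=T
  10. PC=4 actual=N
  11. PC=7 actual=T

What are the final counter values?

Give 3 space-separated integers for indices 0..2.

Answer: 2 3 2

Derivation:
Ev 1: PC=7 idx=1 pred=T actual=T -> ctr[1]=3
Ev 2: PC=4 idx=1 pred=T actual=T -> ctr[1]=3
Ev 3: PC=7 idx=1 pred=T actual=T -> ctr[1]=3
Ev 4: PC=4 idx=1 pred=T actual=N -> ctr[1]=2
Ev 5: PC=7 idx=1 pred=T actual=T -> ctr[1]=3
Ev 6: PC=4 idx=1 pred=T actual=T -> ctr[1]=3
Ev 7: PC=4 idx=1 pred=T actual=N -> ctr[1]=2
Ev 8: PC=4 idx=1 pred=T actual=T -> ctr[1]=3
Ev 9: PC=4 idx=1 pred=T actual=T -> ctr[1]=3
Ev 10: PC=4 idx=1 pred=T actual=N -> ctr[1]=2
Ev 11: PC=7 idx=1 pred=T actual=T -> ctr[1]=3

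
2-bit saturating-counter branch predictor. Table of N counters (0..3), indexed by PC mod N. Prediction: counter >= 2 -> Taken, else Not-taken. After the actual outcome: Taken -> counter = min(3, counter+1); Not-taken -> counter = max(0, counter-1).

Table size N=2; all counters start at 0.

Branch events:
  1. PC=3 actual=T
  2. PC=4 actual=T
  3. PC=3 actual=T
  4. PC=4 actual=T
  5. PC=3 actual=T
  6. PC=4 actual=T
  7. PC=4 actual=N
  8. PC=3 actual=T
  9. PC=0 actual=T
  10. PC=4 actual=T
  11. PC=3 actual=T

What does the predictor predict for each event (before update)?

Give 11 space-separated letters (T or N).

Answer: N N N N T T T T T T T

Derivation:
Ev 1: PC=3 idx=1 pred=N actual=T -> ctr[1]=1
Ev 2: PC=4 idx=0 pred=N actual=T -> ctr[0]=1
Ev 3: PC=3 idx=1 pred=N actual=T -> ctr[1]=2
Ev 4: PC=4 idx=0 pred=N actual=T -> ctr[0]=2
Ev 5: PC=3 idx=1 pred=T actual=T -> ctr[1]=3
Ev 6: PC=4 idx=0 pred=T actual=T -> ctr[0]=3
Ev 7: PC=4 idx=0 pred=T actual=N -> ctr[0]=2
Ev 8: PC=3 idx=1 pred=T actual=T -> ctr[1]=3
Ev 9: PC=0 idx=0 pred=T actual=T -> ctr[0]=3
Ev 10: PC=4 idx=0 pred=T actual=T -> ctr[0]=3
Ev 11: PC=3 idx=1 pred=T actual=T -> ctr[1]=3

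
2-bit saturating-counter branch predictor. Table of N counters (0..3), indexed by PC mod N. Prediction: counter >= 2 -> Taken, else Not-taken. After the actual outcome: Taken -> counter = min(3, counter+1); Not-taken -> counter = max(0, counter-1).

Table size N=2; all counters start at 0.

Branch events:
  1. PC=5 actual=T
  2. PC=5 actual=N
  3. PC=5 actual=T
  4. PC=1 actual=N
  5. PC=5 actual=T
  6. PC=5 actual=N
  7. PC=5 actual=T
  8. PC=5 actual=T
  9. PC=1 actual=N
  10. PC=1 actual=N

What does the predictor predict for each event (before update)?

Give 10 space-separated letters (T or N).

Ev 1: PC=5 idx=1 pred=N actual=T -> ctr[1]=1
Ev 2: PC=5 idx=1 pred=N actual=N -> ctr[1]=0
Ev 3: PC=5 idx=1 pred=N actual=T -> ctr[1]=1
Ev 4: PC=1 idx=1 pred=N actual=N -> ctr[1]=0
Ev 5: PC=5 idx=1 pred=N actual=T -> ctr[1]=1
Ev 6: PC=5 idx=1 pred=N actual=N -> ctr[1]=0
Ev 7: PC=5 idx=1 pred=N actual=T -> ctr[1]=1
Ev 8: PC=5 idx=1 pred=N actual=T -> ctr[1]=2
Ev 9: PC=1 idx=1 pred=T actual=N -> ctr[1]=1
Ev 10: PC=1 idx=1 pred=N actual=N -> ctr[1]=0

Answer: N N N N N N N N T N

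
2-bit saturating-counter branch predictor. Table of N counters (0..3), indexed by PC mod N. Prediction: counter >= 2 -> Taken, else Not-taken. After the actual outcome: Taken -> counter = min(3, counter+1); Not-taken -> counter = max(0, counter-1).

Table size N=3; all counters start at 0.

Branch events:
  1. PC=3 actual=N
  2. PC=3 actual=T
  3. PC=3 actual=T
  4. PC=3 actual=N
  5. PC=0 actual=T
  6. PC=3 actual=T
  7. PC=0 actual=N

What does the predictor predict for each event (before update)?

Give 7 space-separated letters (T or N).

Answer: N N N T N T T

Derivation:
Ev 1: PC=3 idx=0 pred=N actual=N -> ctr[0]=0
Ev 2: PC=3 idx=0 pred=N actual=T -> ctr[0]=1
Ev 3: PC=3 idx=0 pred=N actual=T -> ctr[0]=2
Ev 4: PC=3 idx=0 pred=T actual=N -> ctr[0]=1
Ev 5: PC=0 idx=0 pred=N actual=T -> ctr[0]=2
Ev 6: PC=3 idx=0 pred=T actual=T -> ctr[0]=3
Ev 7: PC=0 idx=0 pred=T actual=N -> ctr[0]=2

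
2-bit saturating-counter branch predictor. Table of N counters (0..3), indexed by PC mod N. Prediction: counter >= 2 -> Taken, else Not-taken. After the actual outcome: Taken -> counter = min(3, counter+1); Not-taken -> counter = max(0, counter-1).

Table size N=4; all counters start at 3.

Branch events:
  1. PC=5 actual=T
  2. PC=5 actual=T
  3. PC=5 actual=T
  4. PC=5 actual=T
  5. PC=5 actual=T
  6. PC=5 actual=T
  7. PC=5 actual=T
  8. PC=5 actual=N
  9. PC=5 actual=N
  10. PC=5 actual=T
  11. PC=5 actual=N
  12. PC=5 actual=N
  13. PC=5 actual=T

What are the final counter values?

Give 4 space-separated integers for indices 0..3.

Answer: 3 1 3 3

Derivation:
Ev 1: PC=5 idx=1 pred=T actual=T -> ctr[1]=3
Ev 2: PC=5 idx=1 pred=T actual=T -> ctr[1]=3
Ev 3: PC=5 idx=1 pred=T actual=T -> ctr[1]=3
Ev 4: PC=5 idx=1 pred=T actual=T -> ctr[1]=3
Ev 5: PC=5 idx=1 pred=T actual=T -> ctr[1]=3
Ev 6: PC=5 idx=1 pred=T actual=T -> ctr[1]=3
Ev 7: PC=5 idx=1 pred=T actual=T -> ctr[1]=3
Ev 8: PC=5 idx=1 pred=T actual=N -> ctr[1]=2
Ev 9: PC=5 idx=1 pred=T actual=N -> ctr[1]=1
Ev 10: PC=5 idx=1 pred=N actual=T -> ctr[1]=2
Ev 11: PC=5 idx=1 pred=T actual=N -> ctr[1]=1
Ev 12: PC=5 idx=1 pred=N actual=N -> ctr[1]=0
Ev 13: PC=5 idx=1 pred=N actual=T -> ctr[1]=1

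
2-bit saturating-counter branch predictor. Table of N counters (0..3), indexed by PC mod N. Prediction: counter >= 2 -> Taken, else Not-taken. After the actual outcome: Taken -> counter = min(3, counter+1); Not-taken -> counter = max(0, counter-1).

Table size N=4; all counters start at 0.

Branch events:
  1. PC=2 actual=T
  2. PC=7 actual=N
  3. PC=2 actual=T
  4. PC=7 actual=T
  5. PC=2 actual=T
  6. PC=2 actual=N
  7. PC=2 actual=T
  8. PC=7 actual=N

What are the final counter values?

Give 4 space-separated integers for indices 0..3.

Answer: 0 0 3 0

Derivation:
Ev 1: PC=2 idx=2 pred=N actual=T -> ctr[2]=1
Ev 2: PC=7 idx=3 pred=N actual=N -> ctr[3]=0
Ev 3: PC=2 idx=2 pred=N actual=T -> ctr[2]=2
Ev 4: PC=7 idx=3 pred=N actual=T -> ctr[3]=1
Ev 5: PC=2 idx=2 pred=T actual=T -> ctr[2]=3
Ev 6: PC=2 idx=2 pred=T actual=N -> ctr[2]=2
Ev 7: PC=2 idx=2 pred=T actual=T -> ctr[2]=3
Ev 8: PC=7 idx=3 pred=N actual=N -> ctr[3]=0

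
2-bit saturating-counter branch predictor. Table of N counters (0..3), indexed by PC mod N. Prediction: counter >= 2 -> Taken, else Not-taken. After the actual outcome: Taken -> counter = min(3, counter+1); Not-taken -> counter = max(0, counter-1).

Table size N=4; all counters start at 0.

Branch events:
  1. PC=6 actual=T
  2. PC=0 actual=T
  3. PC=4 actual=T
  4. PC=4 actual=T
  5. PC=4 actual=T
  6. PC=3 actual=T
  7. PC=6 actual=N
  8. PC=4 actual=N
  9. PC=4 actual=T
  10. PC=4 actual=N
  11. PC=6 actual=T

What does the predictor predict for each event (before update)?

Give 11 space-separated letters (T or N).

Ev 1: PC=6 idx=2 pred=N actual=T -> ctr[2]=1
Ev 2: PC=0 idx=0 pred=N actual=T -> ctr[0]=1
Ev 3: PC=4 idx=0 pred=N actual=T -> ctr[0]=2
Ev 4: PC=4 idx=0 pred=T actual=T -> ctr[0]=3
Ev 5: PC=4 idx=0 pred=T actual=T -> ctr[0]=3
Ev 6: PC=3 idx=3 pred=N actual=T -> ctr[3]=1
Ev 7: PC=6 idx=2 pred=N actual=N -> ctr[2]=0
Ev 8: PC=4 idx=0 pred=T actual=N -> ctr[0]=2
Ev 9: PC=4 idx=0 pred=T actual=T -> ctr[0]=3
Ev 10: PC=4 idx=0 pred=T actual=N -> ctr[0]=2
Ev 11: PC=6 idx=2 pred=N actual=T -> ctr[2]=1

Answer: N N N T T N N T T T N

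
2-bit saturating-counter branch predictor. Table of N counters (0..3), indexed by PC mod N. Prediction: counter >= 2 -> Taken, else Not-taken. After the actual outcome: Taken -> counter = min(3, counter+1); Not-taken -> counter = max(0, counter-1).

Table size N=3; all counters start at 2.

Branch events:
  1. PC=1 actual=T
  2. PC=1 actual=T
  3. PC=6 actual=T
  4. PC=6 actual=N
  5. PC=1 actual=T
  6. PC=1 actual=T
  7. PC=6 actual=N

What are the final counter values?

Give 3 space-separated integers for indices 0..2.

Ev 1: PC=1 idx=1 pred=T actual=T -> ctr[1]=3
Ev 2: PC=1 idx=1 pred=T actual=T -> ctr[1]=3
Ev 3: PC=6 idx=0 pred=T actual=T -> ctr[0]=3
Ev 4: PC=6 idx=0 pred=T actual=N -> ctr[0]=2
Ev 5: PC=1 idx=1 pred=T actual=T -> ctr[1]=3
Ev 6: PC=1 idx=1 pred=T actual=T -> ctr[1]=3
Ev 7: PC=6 idx=0 pred=T actual=N -> ctr[0]=1

Answer: 1 3 2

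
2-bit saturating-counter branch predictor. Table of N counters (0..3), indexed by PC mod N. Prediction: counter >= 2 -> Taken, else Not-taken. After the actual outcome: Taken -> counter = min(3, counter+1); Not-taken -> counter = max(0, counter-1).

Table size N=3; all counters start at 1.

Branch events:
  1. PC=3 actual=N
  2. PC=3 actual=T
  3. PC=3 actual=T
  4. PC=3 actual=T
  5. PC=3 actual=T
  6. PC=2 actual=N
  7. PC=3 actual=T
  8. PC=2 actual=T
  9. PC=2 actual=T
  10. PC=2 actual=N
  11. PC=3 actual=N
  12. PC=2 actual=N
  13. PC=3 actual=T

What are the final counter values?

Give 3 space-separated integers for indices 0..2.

Ev 1: PC=3 idx=0 pred=N actual=N -> ctr[0]=0
Ev 2: PC=3 idx=0 pred=N actual=T -> ctr[0]=1
Ev 3: PC=3 idx=0 pred=N actual=T -> ctr[0]=2
Ev 4: PC=3 idx=0 pred=T actual=T -> ctr[0]=3
Ev 5: PC=3 idx=0 pred=T actual=T -> ctr[0]=3
Ev 6: PC=2 idx=2 pred=N actual=N -> ctr[2]=0
Ev 7: PC=3 idx=0 pred=T actual=T -> ctr[0]=3
Ev 8: PC=2 idx=2 pred=N actual=T -> ctr[2]=1
Ev 9: PC=2 idx=2 pred=N actual=T -> ctr[2]=2
Ev 10: PC=2 idx=2 pred=T actual=N -> ctr[2]=1
Ev 11: PC=3 idx=0 pred=T actual=N -> ctr[0]=2
Ev 12: PC=2 idx=2 pred=N actual=N -> ctr[2]=0
Ev 13: PC=3 idx=0 pred=T actual=T -> ctr[0]=3

Answer: 3 1 0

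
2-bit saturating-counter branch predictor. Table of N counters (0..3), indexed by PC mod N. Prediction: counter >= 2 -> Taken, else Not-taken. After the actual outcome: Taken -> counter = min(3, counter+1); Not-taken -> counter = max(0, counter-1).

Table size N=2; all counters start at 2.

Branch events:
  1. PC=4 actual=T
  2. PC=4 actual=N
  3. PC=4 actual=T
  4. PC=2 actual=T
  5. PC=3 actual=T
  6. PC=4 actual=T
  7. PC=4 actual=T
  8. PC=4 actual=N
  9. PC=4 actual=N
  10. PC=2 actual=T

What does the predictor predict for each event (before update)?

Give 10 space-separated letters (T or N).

Answer: T T T T T T T T T N

Derivation:
Ev 1: PC=4 idx=0 pred=T actual=T -> ctr[0]=3
Ev 2: PC=4 idx=0 pred=T actual=N -> ctr[0]=2
Ev 3: PC=4 idx=0 pred=T actual=T -> ctr[0]=3
Ev 4: PC=2 idx=0 pred=T actual=T -> ctr[0]=3
Ev 5: PC=3 idx=1 pred=T actual=T -> ctr[1]=3
Ev 6: PC=4 idx=0 pred=T actual=T -> ctr[0]=3
Ev 7: PC=4 idx=0 pred=T actual=T -> ctr[0]=3
Ev 8: PC=4 idx=0 pred=T actual=N -> ctr[0]=2
Ev 9: PC=4 idx=0 pred=T actual=N -> ctr[0]=1
Ev 10: PC=2 idx=0 pred=N actual=T -> ctr[0]=2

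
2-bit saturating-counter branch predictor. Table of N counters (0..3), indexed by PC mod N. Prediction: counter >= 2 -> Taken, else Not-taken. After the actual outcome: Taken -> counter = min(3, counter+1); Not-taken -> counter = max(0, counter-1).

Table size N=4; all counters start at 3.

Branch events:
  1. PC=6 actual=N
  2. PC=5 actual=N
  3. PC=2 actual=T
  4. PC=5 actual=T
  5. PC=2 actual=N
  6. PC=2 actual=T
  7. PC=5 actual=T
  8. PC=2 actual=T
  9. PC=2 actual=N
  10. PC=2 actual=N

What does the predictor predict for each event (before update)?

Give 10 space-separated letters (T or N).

Answer: T T T T T T T T T T

Derivation:
Ev 1: PC=6 idx=2 pred=T actual=N -> ctr[2]=2
Ev 2: PC=5 idx=1 pred=T actual=N -> ctr[1]=2
Ev 3: PC=2 idx=2 pred=T actual=T -> ctr[2]=3
Ev 4: PC=5 idx=1 pred=T actual=T -> ctr[1]=3
Ev 5: PC=2 idx=2 pred=T actual=N -> ctr[2]=2
Ev 6: PC=2 idx=2 pred=T actual=T -> ctr[2]=3
Ev 7: PC=5 idx=1 pred=T actual=T -> ctr[1]=3
Ev 8: PC=2 idx=2 pred=T actual=T -> ctr[2]=3
Ev 9: PC=2 idx=2 pred=T actual=N -> ctr[2]=2
Ev 10: PC=2 idx=2 pred=T actual=N -> ctr[2]=1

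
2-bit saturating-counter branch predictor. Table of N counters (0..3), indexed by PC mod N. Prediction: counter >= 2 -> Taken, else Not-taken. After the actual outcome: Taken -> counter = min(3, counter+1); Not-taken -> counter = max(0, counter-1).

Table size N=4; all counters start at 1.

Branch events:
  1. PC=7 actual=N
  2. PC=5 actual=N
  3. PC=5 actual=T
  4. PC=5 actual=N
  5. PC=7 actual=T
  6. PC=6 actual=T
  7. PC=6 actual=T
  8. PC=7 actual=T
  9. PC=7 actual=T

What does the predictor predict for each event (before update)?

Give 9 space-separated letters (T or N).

Answer: N N N N N N T N T

Derivation:
Ev 1: PC=7 idx=3 pred=N actual=N -> ctr[3]=0
Ev 2: PC=5 idx=1 pred=N actual=N -> ctr[1]=0
Ev 3: PC=5 idx=1 pred=N actual=T -> ctr[1]=1
Ev 4: PC=5 idx=1 pred=N actual=N -> ctr[1]=0
Ev 5: PC=7 idx=3 pred=N actual=T -> ctr[3]=1
Ev 6: PC=6 idx=2 pred=N actual=T -> ctr[2]=2
Ev 7: PC=6 idx=2 pred=T actual=T -> ctr[2]=3
Ev 8: PC=7 idx=3 pred=N actual=T -> ctr[3]=2
Ev 9: PC=7 idx=3 pred=T actual=T -> ctr[3]=3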